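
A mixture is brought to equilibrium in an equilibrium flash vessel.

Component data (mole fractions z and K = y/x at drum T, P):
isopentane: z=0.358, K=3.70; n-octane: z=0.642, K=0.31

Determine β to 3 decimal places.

Let β = V/F and solve Σ zᵢ(Kᵢ−1)/(1+β(Kᵢ−1)) = 0.
g(0) = ΣzᵢKᵢ − 1 = 0.524 and g(1) = 1 − Σzᵢ/Kᵢ = -1.168, so a root lies in (0, 1).
Iterate (Newton) starting at β = 0.5:
  β = 0.500: g = -0.2650, g' = -1.185 → β = 0.276
  β = 0.276: g = 0.0062, g' = -1.323 → β = 0.281
Converged at β = 0.281.

β = 0.281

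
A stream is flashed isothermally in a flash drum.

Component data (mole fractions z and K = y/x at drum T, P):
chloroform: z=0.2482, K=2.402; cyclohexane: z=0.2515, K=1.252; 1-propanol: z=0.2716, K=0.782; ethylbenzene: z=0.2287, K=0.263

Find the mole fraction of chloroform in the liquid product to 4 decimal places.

Newton–Raphson from ψ = 0.5:
  ψ = 0.5000: g = -0.07250, g' = -0.5090 → ψ = 0.3576
  ψ = 0.3576: g = -0.00315, g' = -0.4741 → ψ = 0.3509
Converged at ψ = 0.3509.
Compositions from xᵢ = zᵢ/(1+ψ(Kᵢ−1)), yᵢ = Kᵢxᵢ:
  chloroform: x = 0.1664, y = 0.3996
  cyclohexane: x = 0.2311, y = 0.2893
  1-propanol: x = 0.2941, y = 0.2300
  ethylbenzene: x = 0.3085, y = 0.0811

x_chloroform = 0.1664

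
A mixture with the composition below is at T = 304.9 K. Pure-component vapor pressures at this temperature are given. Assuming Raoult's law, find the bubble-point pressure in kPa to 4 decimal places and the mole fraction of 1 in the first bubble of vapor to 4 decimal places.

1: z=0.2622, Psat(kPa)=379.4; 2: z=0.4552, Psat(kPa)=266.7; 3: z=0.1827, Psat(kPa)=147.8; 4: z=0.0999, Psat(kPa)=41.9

At the bubble point ψ → 0, so ΣzᵢKᵢ = 1 with Kᵢ = Pᵢˢᵃᵗ/P ⇒ P = ΣzᵢPᵢˢᵃᵗ.
P = 0.2622·379.4 + 0.4552·266.7 + 0.1827·147.8 + 0.0999·41.9 = 252.0694 kPa
yᵢ = zᵢPᵢˢᵃᵗ/P ⇒ y_1 = 0.2622·379.4/252.0694 = 0.3946

Pbub = 252.0694 kPa, y_1 = 0.3946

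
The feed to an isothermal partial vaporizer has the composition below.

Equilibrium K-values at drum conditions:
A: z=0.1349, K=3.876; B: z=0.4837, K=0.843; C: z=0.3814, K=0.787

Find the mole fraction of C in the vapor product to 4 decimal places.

y_C = 0.3312

Let ψ = V/F and solve Σ zᵢ(Kᵢ−1)/(1+ψ(Kᵢ−1)) = 0.
Check two-phase: ΣzᵢKᵢ = 1.2308 > 1 and Σzᵢ/Kᵢ = 1.0932 > 1, so g(0) = 0.2308 > 0 and g(1) = -0.0932 < 0.
Newton iteration, ψ⁰ = 0.55:
  ψ = 0.5500: g = -0.02486, g' = -0.2039 → ψ = 0.4280
  ψ = 0.4280: g = 0.00310, g' = -0.2588 → ψ = 0.4400
  ψ = 0.4400: g = 0.00004, g' = -0.2522 → ψ = 0.4402
Converged at ψ = 0.4402.
Compositions from xᵢ = zᵢ/(1+ψ(Kᵢ−1)), yᵢ = Kᵢxᵢ:
  A: x = 0.0595, y = 0.2308
  B: x = 0.5196, y = 0.4380
  C: x = 0.4209, y = 0.3312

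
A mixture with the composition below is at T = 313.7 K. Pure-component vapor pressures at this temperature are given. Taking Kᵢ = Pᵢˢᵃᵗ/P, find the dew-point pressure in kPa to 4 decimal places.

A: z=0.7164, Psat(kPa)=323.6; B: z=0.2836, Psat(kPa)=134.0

Pdew = 230.9329 kPa

At the dew point ψ → 1, so Σzᵢ/Kᵢ = 1 with Kᵢ = Pᵢˢᵃᵗ/P ⇒ 1/P = Σzᵢ/Pᵢˢᵃᵗ.
1/P = 0.7164/323.6 + 0.2836/134.0 = 0.0043303 ⇒ P = 230.9329 kPa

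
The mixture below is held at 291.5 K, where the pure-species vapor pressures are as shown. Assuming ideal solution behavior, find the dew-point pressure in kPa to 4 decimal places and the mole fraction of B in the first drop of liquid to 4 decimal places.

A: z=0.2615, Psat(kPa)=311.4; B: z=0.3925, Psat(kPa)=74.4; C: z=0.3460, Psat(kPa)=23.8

At the dew point ψ → 1, so Σzᵢ/Kᵢ = 1 with Kᵢ = Pᵢˢᵃᵗ/P ⇒ 1/P = Σzᵢ/Pᵢˢᵃᵗ.
1/P = 0.2615/311.4 + 0.3925/74.4 + 0.3460/23.8 = 0.0206531 ⇒ P = 48.4189 kPa
xᵢ = zᵢP/Pᵢˢᵃᵗ ⇒ x_B = 0.3925·48.4189/74.4 = 0.2554

Pdew = 48.4189 kPa, x_B = 0.2554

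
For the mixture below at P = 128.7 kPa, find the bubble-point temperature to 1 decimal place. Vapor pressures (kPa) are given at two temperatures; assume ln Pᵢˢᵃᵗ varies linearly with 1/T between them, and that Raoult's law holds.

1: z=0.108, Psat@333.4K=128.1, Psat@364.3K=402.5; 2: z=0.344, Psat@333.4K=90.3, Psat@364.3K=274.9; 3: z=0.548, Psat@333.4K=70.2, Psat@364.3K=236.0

T = 344.3 K

Bubble-point temperature: ΣzᵢPᵢˢᵃᵗ(T) = P. Interpolate ln Pᵢˢᵃᵗ = aᵢ + bᵢ/T.
  T = 333.4 K: ΣzᵢPᵢˢᵃᵗ = 83.37 kPa
  T = 364.3 K: ΣzᵢPᵢˢᵃᵗ = 267.36 kPa
  T = 348.9 K: ΣzᵢPᵢˢᵃᵗ = 153.45 kPa
  T = 341.1 K: ΣzᵢPᵢˢᵃᵗ = 113.66 kPa
  T = 345.0 K: ΣzᵢPᵢˢᵃᵗ = 132.29 kPa
  T = 343.1 K: ΣzᵢPᵢˢᵃᵗ = 122.91 kPa
Interpolating between 343.1 K and 345.0 K gives T ≈ 344.3 K.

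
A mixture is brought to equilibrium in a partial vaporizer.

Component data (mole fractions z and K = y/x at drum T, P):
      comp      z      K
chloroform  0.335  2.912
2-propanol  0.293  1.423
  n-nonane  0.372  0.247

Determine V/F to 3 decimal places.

Newton–Raphson from V/F = 0.5:
  V/F = 0.500: g = -0.0195, g' = -0.898 → V/F = 0.478
Converged at V/F = 0.478.

V/F = 0.478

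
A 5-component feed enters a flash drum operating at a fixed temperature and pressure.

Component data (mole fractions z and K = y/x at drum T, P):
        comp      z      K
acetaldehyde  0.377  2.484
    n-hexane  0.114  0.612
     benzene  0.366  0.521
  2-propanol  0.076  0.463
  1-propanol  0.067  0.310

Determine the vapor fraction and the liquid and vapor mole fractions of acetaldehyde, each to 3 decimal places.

ψ = 0.342, x_acetaldehyde = 0.250, y_acetaldehyde = 0.621

Let ψ = V/F and solve Σ zᵢ(Kᵢ−1)/(1+ψ(Kᵢ−1)) = 0.
Check two-phase: ΣzᵢKᵢ = 1.253 > 1 and Σzᵢ/Kᵢ = 1.421 > 1, so g(0) = 0.253 > 0 and g(1) = -0.421 < 0.
Iterate (Newton) starting at ψ = 0.5:
  ψ = 0.500: g = -0.0906, g' = -0.561 → ψ = 0.338
  ψ = 0.338: g = 0.0021, g' = -0.597 → ψ = 0.342
Converged at ψ = 0.342.
Compositions from xᵢ = zᵢ/(1+ψ(Kᵢ−1)), yᵢ = Kᵢxᵢ:
  acetaldehyde: x = 0.250, y = 0.621
  n-hexane: x = 0.131, y = 0.080
  benzene: x = 0.438, y = 0.228
  2-propanol: x = 0.093, y = 0.043
  1-propanol: x = 0.088, y = 0.027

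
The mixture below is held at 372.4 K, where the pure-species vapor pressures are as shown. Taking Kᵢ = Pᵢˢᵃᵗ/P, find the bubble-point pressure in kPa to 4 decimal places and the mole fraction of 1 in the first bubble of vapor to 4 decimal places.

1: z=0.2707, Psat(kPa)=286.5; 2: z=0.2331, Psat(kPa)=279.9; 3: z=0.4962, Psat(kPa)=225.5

At the bubble point ψ → 0, so ΣzᵢKᵢ = 1 with Kᵢ = Pᵢˢᵃᵗ/P ⇒ P = ΣzᵢPᵢˢᵃᵗ.
P = 0.2707·286.5 + 0.2331·279.9 + 0.4962·225.5 = 254.6933 kPa
yᵢ = zᵢPᵢˢᵃᵗ/P ⇒ y_1 = 0.2707·286.5/254.6933 = 0.3045

Pbub = 254.6933 kPa, y_1 = 0.3045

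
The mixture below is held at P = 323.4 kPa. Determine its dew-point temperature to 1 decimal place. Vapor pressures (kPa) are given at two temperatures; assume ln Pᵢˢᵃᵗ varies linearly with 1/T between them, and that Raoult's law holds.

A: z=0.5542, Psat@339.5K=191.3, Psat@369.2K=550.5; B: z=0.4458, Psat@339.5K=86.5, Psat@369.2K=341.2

T = 361.8 K

Dew-point temperature: Σzᵢ·P/Pᵢˢᵃᵗ(T) = 1. Interpolate ln Pᵢˢᵃᵗ = aᵢ + bᵢ/T.
  T = 339.5 K: ΣzᵢP/Pᵢˢᵃᵗ = 2.6036
  T = 369.2 K: ΣzᵢP/Pᵢˢᵃᵗ = 0.7481
  T = 354.4 K: ΣzᵢP/Pᵢˢᵃᵗ = 1.3528
  T = 361.8 K: ΣzᵢP/Pᵢˢᵃᵗ = 0.9992
  T = 358.1 K: ΣzᵢP/Pᵢˢᵃᵗ = 1.1606
  T = 360.0 K: ΣzᵢP/Pᵢˢᵃᵗ = 1.0743
Interpolating between 360.0 K and 361.8 K gives T ≈ 361.8 K.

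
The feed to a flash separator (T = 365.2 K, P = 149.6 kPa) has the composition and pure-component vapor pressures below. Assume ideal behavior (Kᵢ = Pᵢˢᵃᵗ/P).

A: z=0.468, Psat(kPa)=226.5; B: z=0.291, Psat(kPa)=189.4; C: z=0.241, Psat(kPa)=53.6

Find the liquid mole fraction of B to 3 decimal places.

Raoult's law: Kᵢ = Pᵢˢᵃᵗ/P = Pᵢˢᵃᵗ/149.6.
  K_A = 226.5/149.6 = 1.51404, K_B = 189.4/149.6 = 1.26604, K_C = 53.6/149.6 = 0.35829
Newton–Raphson from ψ = 0.5:
  ψ = 0.500: g = 0.0320, g' = -0.309 → ψ = 0.603
  ψ = 0.603: g = -0.0020, g' = -0.352 → ψ = 0.598
Converged at ψ = 0.598.
Compositions from xᵢ = zᵢ/(1+ψ(Kᵢ−1)), yᵢ = Kᵢxᵢ:
  A: x = 0.358, y = 0.542
  B: x = 0.251, y = 0.318
  C: x = 0.391, y = 0.140

x_B = 0.251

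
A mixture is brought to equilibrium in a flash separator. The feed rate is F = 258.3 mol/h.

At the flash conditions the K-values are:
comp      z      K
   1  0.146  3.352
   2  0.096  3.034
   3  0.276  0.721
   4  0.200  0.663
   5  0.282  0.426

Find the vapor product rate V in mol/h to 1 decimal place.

V = 64.7 mol/h

Rachford–Rice: g(ψ) = Σ zᵢ(Kᵢ−1)/(1+ψ(Kᵢ−1)) = 0.
Check two-phase: ΣzᵢKᵢ = 1.232 > 1 and Σzᵢ/Kᵢ = 1.422 > 1, so g(0) = 0.232 > 0 and g(1) = -0.422 < 0.
Iterate (Newton) starting at ψ = 0.36:
  ψ = 0.360: g = -0.0677, g' = -0.573 → ψ = 0.242
  ψ = 0.242: g = 0.0058, g' = -0.683 → ψ = 0.250
Converged at ψ = 0.250.
Then V = ψ·F = 0.2505·258.3 = 64.7 mol/h and L = F − V = 193.6 mol/h.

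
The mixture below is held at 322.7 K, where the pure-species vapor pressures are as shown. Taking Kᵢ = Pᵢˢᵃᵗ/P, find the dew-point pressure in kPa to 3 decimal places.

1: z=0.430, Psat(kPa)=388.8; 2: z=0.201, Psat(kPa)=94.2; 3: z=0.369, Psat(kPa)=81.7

At the dew point ψ → 1, so Σzᵢ/Kᵢ = 1 with Kᵢ = Pᵢˢᵃᵗ/P ⇒ 1/P = Σzᵢ/Pᵢˢᵃᵗ.
1/P = 0.430/388.8 + 0.201/94.2 + 0.369/81.7 = 0.007756 ⇒ P = 128.928 kPa

Pdew = 128.928 kPa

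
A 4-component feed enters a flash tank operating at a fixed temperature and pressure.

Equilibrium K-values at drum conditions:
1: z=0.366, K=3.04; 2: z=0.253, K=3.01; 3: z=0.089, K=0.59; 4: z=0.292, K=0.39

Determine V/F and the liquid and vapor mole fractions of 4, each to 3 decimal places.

Newton iteration, V/F⁰ = 0.39:
  V/F = 0.390: g = 0.4237, g' = -1.002 → V/F = 0.813
  V/F = 0.813: g = 0.0659, g' = -0.824 → V/F = 0.893
  V/F = 0.893: g = -0.0021, g' = -0.883 → V/F = 0.890
Converged at V/F = 0.890.
Compositions from xᵢ = zᵢ/(1+V/F(Kᵢ−1)), yᵢ = Kᵢxᵢ:
  1: x = 0.130, y = 0.395
  2: x = 0.091, y = 0.273
  3: x = 0.140, y = 0.083
  4: x = 0.639, y = 0.249

V/F = 0.890, x_4 = 0.639, y_4 = 0.249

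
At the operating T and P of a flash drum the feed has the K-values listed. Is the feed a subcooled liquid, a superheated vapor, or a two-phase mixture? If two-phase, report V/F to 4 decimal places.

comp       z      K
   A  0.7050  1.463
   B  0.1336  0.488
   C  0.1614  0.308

two-phase, V/F = 0.5068

ΣzᵢKᵢ = 1.1463; Σzᵢ/Kᵢ = 1.2797.
Both exceed 1, so a two-phase solution exists.
Material balance + equilibrium reduce to Σ zᵢ(Kᵢ−1)/(1+ψ(Kᵢ−1)) = 0.
Iterate (Newton) starting at ψ = 0.5:
  ψ = 0.5000: g = 0.00234, g' = -0.3436 → ψ = 0.5068
Converged at ψ = 0.5068.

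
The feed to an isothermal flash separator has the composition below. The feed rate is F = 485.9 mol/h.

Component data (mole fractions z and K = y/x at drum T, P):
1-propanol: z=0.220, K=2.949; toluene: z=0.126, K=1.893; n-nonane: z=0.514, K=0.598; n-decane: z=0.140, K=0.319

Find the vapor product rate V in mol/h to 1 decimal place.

Rachford–Rice: g(ψ) = Σ zᵢ(Kᵢ−1)/(1+ψ(Kᵢ−1)) = 0.
Feasibility: ΣzᵢKᵢ = 1.239, Σzᵢ/Kᵢ = 1.440 — both > 1, two phases present.
Iterate (Newton) starting at ψ = 0.5:
  ψ = 0.500: g = -0.1082, g' = -0.542 → ψ = 0.300
  ψ = 0.300: g = 0.0044, g' = -0.605 → ψ = 0.307
  ψ = 0.307: g = 0.0000, g' = -0.601 → ψ = 0.308
Converged at ψ = 0.308.
Then V = ψ·F = 0.3075·485.9 = 149.4 mol/h and L = F − V = 336.5 mol/h.

V = 149.4 mol/h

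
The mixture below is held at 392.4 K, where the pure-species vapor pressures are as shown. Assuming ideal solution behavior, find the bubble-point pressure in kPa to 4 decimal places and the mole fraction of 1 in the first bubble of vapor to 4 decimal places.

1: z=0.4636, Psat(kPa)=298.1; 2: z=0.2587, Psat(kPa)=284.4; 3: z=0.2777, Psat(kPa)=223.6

At the bubble point ψ → 0, so ΣzᵢKᵢ = 1 with Kᵢ = Pᵢˢᵃᵗ/P ⇒ P = ΣzᵢPᵢˢᵃᵗ.
P = 0.4636·298.1 + 0.2587·284.4 + 0.2777·223.6 = 273.8672 kPa
yᵢ = zᵢPᵢˢᵃᵗ/P ⇒ y_1 = 0.4636·298.1/273.8672 = 0.5046

Pbub = 273.8672 kPa, y_1 = 0.5046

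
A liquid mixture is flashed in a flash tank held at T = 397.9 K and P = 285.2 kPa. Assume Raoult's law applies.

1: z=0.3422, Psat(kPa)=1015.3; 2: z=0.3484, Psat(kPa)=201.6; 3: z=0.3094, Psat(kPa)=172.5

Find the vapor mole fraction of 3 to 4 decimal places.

Raoult's law: Kᵢ = Pᵢˢᵃᵗ/P = Pᵢˢᵃᵗ/285.2.
  K_1 = 1015.3/285.2 = 3.559958, K_2 = 201.6/285.2 = 0.706872, K_3 = 172.5/285.2 = 0.604839
Rachford–Rice: g(β) = Σ zᵢ(Kᵢ−1)/(1+β(Kᵢ−1)) = 0.
Feasibility: ΣzᵢKᵢ = 1.6516, Σzᵢ/Kᵢ = 1.1005 — both > 1, two phases present.
Newton–Raphson from β = 0.5:
  β = 0.5000: g = 0.11219, g' = -0.5475 → β = 0.7049
  β = 0.7049: g = 0.01417, g' = -0.4255 → β = 0.7382
  β = 0.7382: g = 0.00020, g' = -0.4136 → β = 0.7387
Converged at β = 0.7387.
Compositions from xᵢ = zᵢ/(1+β(Kᵢ−1)), yᵢ = Kᵢxᵢ:
  1: x = 0.1184, y = 0.4214
  2: x = 0.4447, y = 0.3143
  3: x = 0.4369, y = 0.2643

y_3 = 0.2643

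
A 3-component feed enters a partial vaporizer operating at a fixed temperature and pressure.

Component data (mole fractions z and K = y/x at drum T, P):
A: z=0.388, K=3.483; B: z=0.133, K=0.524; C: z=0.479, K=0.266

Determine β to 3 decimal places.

β = 0.322

Rachford–Rice: g(β) = Σ zᵢ(Kᵢ−1)/(1+β(Kᵢ−1)) = 0.
Feasibility: ΣzᵢKᵢ = 1.549, Σzᵢ/Kᵢ = 2.166 — both > 1, two phases present.
Iterate (Newton) starting at β = 0.5:
  β = 0.500: g = -0.2087, g' = -1.172 → β = 0.322
Converged at β = 0.322.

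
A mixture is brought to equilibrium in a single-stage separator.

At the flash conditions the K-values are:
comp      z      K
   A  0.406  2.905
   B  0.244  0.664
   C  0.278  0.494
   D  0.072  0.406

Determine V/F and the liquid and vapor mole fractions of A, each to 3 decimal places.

Newton iteration, V/F⁰ = 0.5:
  V/F = 0.500: g = 0.0484, g' = -0.605 → V/F = 0.580
  V/F = 0.580: g = 0.0013, g' = -0.577 → V/F = 0.582
Converged at V/F = 0.582.
Compositions from xᵢ = zᵢ/(1+V/F(Kᵢ−1)), yᵢ = Kᵢxᵢ:
  A: x = 0.193, y = 0.559
  B: x = 0.303, y = 0.201
  C: x = 0.394, y = 0.195
  D: x = 0.110, y = 0.045

V/F = 0.582, x_A = 0.193, y_A = 0.559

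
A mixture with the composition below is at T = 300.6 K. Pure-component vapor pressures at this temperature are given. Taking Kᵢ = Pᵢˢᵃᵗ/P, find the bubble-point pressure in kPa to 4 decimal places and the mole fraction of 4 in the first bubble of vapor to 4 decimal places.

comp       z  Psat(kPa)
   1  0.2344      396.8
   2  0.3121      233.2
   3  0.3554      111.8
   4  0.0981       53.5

At the bubble point ψ → 0, so ΣzᵢKᵢ = 1 with Kᵢ = Pᵢˢᵃᵗ/P ⇒ P = ΣzᵢPᵢˢᵃᵗ.
P = 0.2344·396.8 + 0.3121·233.2 + 0.3554·111.8 + 0.0981·53.5 = 210.7737 kPa
yᵢ = zᵢPᵢˢᵃᵗ/P ⇒ y_4 = 0.0981·53.5/210.7737 = 0.0249

Pbub = 210.7737 kPa, y_4 = 0.0249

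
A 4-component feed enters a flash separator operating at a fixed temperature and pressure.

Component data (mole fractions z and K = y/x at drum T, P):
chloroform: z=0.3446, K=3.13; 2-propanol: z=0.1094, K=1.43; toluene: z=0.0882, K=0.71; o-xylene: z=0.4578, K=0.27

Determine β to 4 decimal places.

β = 0.3337

Newton iteration, β⁰ = 0.5:
  β = 0.5000: g = -0.16204, g' = -0.9955 → β = 0.3372
  β = 0.3372: g = -0.00343, g' = -0.9834 → β = 0.3337
Converged at β = 0.3337.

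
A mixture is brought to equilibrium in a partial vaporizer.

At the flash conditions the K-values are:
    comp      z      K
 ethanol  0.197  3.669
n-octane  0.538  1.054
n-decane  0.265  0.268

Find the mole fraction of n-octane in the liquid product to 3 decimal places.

x_n-octane = 0.526

Rachford–Rice: g(V/F) = Σ zᵢ(Kᵢ−1)/(1+V/F(Kᵢ−1)) = 0.
g(0) = ΣzᵢKᵢ − 1 = 0.361 and g(1) = 1 − Σzᵢ/Kᵢ = -0.553, so a root lies in (0, 1).
Newton iteration, V/F⁰ = 0.5:
  V/F = 0.500: g = -0.0524, g' = -0.612 → V/F = 0.414
Converged at V/F = 0.414.
Compositions from xᵢ = zᵢ/(1+V/F(Kᵢ−1)), yᵢ = Kᵢxᵢ:
  ethanol: x = 0.094, y = 0.343
  n-octane: x = 0.526, y = 0.555
  n-decane: x = 0.380, y = 0.102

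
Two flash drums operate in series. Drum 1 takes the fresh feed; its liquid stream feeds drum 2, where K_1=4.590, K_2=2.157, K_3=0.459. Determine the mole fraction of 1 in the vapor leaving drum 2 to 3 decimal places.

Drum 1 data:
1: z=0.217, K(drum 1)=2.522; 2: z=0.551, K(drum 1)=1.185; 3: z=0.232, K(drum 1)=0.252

Drum 1:
Rachford–Rice: g(ψ₁) = Σ zᵢ(Kᵢ−1)/(1+ψ₁(Kᵢ−1)) = 0.
g(0) = ΣzᵢKᵢ − 1 = 0.259 and g(1) = 1 − Σzᵢ/Kᵢ = -0.472, so a root lies in (0, 1).
Newton–Raphson from ψ₁ = 0.4:
  ψ₁ = 0.400: g = 0.0526, g' = -0.475 → ψ₁ = 0.511
  ψ₁ = 0.511: g = -0.0018, g' = -0.515 → ψ₁ = 0.507
Converged at ψ₁ = 0.507.
Drum-1 compositions:
  1: x = 0.122, y = 0.309
  2: x = 0.504, y = 0.597
  3: x = 0.374, y = 0.094
Drum-2 feed = drum-1 liquid: z₂ = (0.1225, 0.5037, 0.3738).
Drum 2:
Rachford–Rice: g(ψ₂) = Σ zᵢ(Kᵢ−1)/(1+ψ₂(Kᵢ−1)) = 0.
g(0) = ΣzᵢKᵢ − 1 = 0.820 and g(1) = 1 − Σzᵢ/Kᵢ = -0.075, so a root lies in (0, 1).
Iterate (Newton) starting at ψ₂ = 0.63:
  ψ₂ = 0.630: g = 0.1651, g' = -0.626 → ψ₂ = 0.894
  ψ₂ = 0.894: g = -0.0006, g' = -0.662 → ψ₂ = 0.893
Converged at ψ₂ = 0.893.
  1: x = 0.029, y = 0.134
  2: x = 0.248, y = 0.534
  3: x = 0.723, y = 0.332

y_1 (drum 2) = 0.134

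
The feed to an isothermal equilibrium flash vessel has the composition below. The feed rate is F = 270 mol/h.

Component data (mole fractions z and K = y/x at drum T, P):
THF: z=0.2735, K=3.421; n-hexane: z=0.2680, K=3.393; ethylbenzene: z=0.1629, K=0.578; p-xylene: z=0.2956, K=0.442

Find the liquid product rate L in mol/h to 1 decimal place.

L = 38.0 mol/h

Material balance + equilibrium reduce to Σ zᵢ(Kᵢ−1)/(1+ψ(Kᵢ−1)) = 0.
Check two-phase: ΣzᵢKᵢ = 2.0698 > 1 and Σzᵢ/Kᵢ = 1.1095 > 1, so g(0) = 1.0698 > 0 and g(1) = -0.1095 < 0.
Newton–Raphson from ψ = 0.55:
  ψ = 0.5500: g = 0.23338, g' = -0.8218 → ψ = 0.8340
  ψ = 0.8340: g = 0.01879, g' = -0.7380 → ψ = 0.8595
  ψ = 0.8595: g = -0.00008, g' = -0.7444 → ψ = 0.8594
Converged at ψ = 0.8594.
Then V = ψ·F = 0.8594·270 = 232.0 mol/h and L = F − V = 38.0 mol/h.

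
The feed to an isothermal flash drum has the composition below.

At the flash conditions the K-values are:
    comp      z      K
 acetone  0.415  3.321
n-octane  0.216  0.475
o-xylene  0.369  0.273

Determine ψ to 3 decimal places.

Let ψ = V/F and solve Σ zᵢ(Kᵢ−1)/(1+ψ(Kᵢ−1)) = 0.
g(0) = ΣzᵢKᵢ − 1 = 0.582 and g(1) = 1 − Σzᵢ/Kᵢ = -0.931, so a root lies in (0, 1).
Newton–Raphson from ψ = 0.5:
  ψ = 0.500: g = -0.1294, g' = -1.070 → ψ = 0.379
  ψ = 0.379: g = 0.0005, g' = -1.097 → ψ = 0.380
Converged at ψ = 0.380.

ψ = 0.380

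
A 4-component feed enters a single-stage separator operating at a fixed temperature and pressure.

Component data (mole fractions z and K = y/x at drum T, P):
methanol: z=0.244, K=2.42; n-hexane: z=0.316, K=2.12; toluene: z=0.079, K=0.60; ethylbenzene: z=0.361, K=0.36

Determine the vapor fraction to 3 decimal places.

Material balance + equilibrium reduce to Σ zᵢ(Kᵢ−1)/(1+ψ(Kᵢ−1)) = 0.
Check two-phase: ΣzᵢKᵢ = 1.438 > 1 and Σzᵢ/Kᵢ = 1.384 > 1, so g(0) = 0.438 > 0 and g(1) = -0.384 < 0.
Iterate (Newton) starting at ψ = 0.5:
  ψ = 0.500: g = 0.0502, g' = -0.671 → ψ = 0.575
  ψ = 0.575: g = -0.0005, g' = -0.687 → ψ = 0.574
Converged at ψ = 0.574.

ψ = 0.574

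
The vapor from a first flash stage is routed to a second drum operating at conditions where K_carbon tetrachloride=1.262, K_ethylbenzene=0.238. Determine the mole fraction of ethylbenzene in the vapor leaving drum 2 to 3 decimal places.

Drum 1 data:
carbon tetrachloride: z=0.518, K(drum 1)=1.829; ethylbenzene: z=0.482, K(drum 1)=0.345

Drum 1:
Let ψ₁ = V/F and solve Σ zᵢ(Kᵢ−1)/(1+ψ₁(Kᵢ−1)) = 0.
Feasibility: ΣzᵢKᵢ = 1.114, Σzᵢ/Kᵢ = 1.680 — both > 1, two phases present.
Iterate (Newton) starting at ψ₁ = 0.5:
  ψ₁ = 0.500: g = -0.1659, g' = -0.635 → ψ₁ = 0.239
  ψ₁ = 0.239: g = -0.0158, g' = -0.539 → ψ₁ = 0.209
Converged at ψ₁ = 0.209.
Drum-1 compositions:
  carbon tetrachloride: x = 0.441, y = 0.807
  ethylbenzene: x = 0.559, y = 0.193
Drum-2 feed = drum-1 vapor: z₂ = (0.8073, 0.1927).
Drum 2:
Material balance + equilibrium reduce to Σ zᵢ(Kᵢ−1)/(1+ψ₂(Kᵢ−1)) = 0.
Check two-phase: ΣzᵢKᵢ = 1.065 > 1 and Σzᵢ/Kᵢ = 1.449 > 1, so g(0) = 0.065 > 0 and g(1) = -0.449 < 0.
Newton–Raphson from ψ₂ = 0.5:
  ψ₂ = 0.500: g = -0.0502, g' = -0.335 → ψ₂ = 0.350
  ψ₂ = 0.350: g = -0.0066, g' = -0.255 → ψ₂ = 0.324
Converged at ψ₂ = 0.324.
  carbon tetrachloride: x = 0.744, y = 0.939
  ethylbenzene: x = 0.256, y = 0.061

y_ethylbenzene (drum 2) = 0.061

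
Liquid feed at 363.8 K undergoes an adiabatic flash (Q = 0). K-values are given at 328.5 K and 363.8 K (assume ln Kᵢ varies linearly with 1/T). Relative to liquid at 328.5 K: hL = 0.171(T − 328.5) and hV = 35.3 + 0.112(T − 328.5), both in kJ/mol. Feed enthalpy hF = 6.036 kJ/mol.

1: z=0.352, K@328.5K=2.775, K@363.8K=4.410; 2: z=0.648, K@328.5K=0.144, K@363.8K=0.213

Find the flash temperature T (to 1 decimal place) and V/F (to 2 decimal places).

T = 338.5 K, V/F = 0.12

Adiabatic flash: solve Rachford–Rice at each trial T, then check hF = ψ·hV(T) + (1−ψ)·hL(T).
  T = 328.5 K: K = (2.775, 0.144), RR gives ψ = 0.046, H_out = 1.629 kJ/mol
  T = 363.8 K: K = (4.410, 0.213), RR gives ψ = 0.257, H_out = 14.581 kJ/mol
  T = 346.1 K: K = (3.537, 0.177), RR gives ψ = 0.172, H_out = 8.910 kJ/mol
  T = 337.3 K: K = (3.143, 0.160), RR gives ψ = 0.117, H_out = 5.563 kJ/mol
  T = 341.7 K: K = (3.337, 0.168), RR gives ψ = 0.146, H_out = 7.295 kJ/mol
  T = 339.5 K: K = (3.239, 0.164), RR gives ψ = 0.132, H_out = 6.445 kJ/mol
Linear interpolation between T = 337.3 (H_out = 5.563) and T = 339.5 (H_out = 6.445) on hF = 6.036 gives T ≈ 338.5 K, at which ψ = 0.12.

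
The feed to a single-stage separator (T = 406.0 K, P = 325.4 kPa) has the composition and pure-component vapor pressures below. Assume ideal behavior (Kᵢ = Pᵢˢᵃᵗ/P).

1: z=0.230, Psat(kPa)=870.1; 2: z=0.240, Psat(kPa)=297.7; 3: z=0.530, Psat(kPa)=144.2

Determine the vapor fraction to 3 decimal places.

Raoult's law: Kᵢ = Pᵢˢᵃᵗ/P = Pᵢˢᵃᵗ/325.4.
  K_1 = 870.1/325.4 = 2.67394, K_2 = 297.7/325.4 = 0.91487, K_3 = 144.2/325.4 = 0.44315
Let ψ = V/F and solve Σ zᵢ(Kᵢ−1)/(1+ψ(Kᵢ−1)) = 0.
g(0) = ΣzᵢKᵢ − 1 = 0.069 and g(1) = 1 − Σzᵢ/Kᵢ = -0.544, so a root lies in (0, 1).
Newton iteration, ψ⁰ = 0.33:
  ψ = 0.330: g = -0.1346, g' = -0.516 → ψ = 0.069
  ψ = 0.069: g = 0.0176, g' = -0.697 → ψ = 0.094
  ψ = 0.094: g = 0.0004, g' = -0.666 → ψ = 0.095
Converged at ψ = 0.095.

ψ = 0.095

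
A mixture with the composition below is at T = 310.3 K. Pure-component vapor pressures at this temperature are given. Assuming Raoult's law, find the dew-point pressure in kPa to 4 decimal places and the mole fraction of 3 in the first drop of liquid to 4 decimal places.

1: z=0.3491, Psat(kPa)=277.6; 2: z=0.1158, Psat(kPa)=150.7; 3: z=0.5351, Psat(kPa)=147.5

At the dew point ψ → 1, so Σzᵢ/Kᵢ = 1 with Kᵢ = Pᵢˢᵃᵗ/P ⇒ 1/P = Σzᵢ/Pᵢˢᵃᵗ.
1/P = 0.3491/277.6 + 0.1158/150.7 + 0.5351/147.5 = 0.0056538 ⇒ P = 176.8730 kPa
xᵢ = zᵢP/Pᵢˢᵃᵗ ⇒ x_3 = 0.5351·176.8730/147.5 = 0.6417

Pdew = 176.8730 kPa, x_3 = 0.6417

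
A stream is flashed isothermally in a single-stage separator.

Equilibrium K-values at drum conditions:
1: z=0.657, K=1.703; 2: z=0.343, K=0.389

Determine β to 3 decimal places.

Let β = V/F and solve Σ zᵢ(Kᵢ−1)/(1+β(Kᵢ−1)) = 0.
Feasibility: ΣzᵢKᵢ = 1.252, Σzᵢ/Kᵢ = 1.268 — both > 1, two phases present.
Newton iteration, β⁰ = 0.5:
  β = 0.500: g = 0.0400, g' = -0.443 → β = 0.590
  β = 0.590: g = -0.0013, g' = -0.475 → β = 0.587
Converged at β = 0.587.

β = 0.587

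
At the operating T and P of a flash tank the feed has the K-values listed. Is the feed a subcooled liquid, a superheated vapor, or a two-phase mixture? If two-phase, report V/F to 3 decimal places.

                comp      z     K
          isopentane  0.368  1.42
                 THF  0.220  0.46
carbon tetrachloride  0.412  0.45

subcooled liquid

ΣzᵢKᵢ = 0.809; Σzᵢ/Kᵢ = 1.653.
Since ΣzᵢKᵢ < 1 the mixture is below its bubble point — single liquid phase.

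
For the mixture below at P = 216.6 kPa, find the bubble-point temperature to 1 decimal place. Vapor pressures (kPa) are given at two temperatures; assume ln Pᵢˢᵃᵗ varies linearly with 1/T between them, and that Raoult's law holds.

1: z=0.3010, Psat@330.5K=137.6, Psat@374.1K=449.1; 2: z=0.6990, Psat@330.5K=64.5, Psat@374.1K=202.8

Bubble-point temperature: ΣzᵢPᵢˢᵃᵗ(T) = P. Interpolate ln Pᵢˢᵃᵗ = aᵢ + bᵢ/T.
  T = 330.5 K: ΣzᵢPᵢˢᵃᵗ = 86.50 kPa
  T = 374.1 K: ΣzᵢPᵢˢᵃᵗ = 276.94 kPa
  T = 352.3 K: ΣzᵢPᵢˢᵃᵗ = 160.44 kPa
  T = 363.2 K: ΣzᵢPᵢˢᵃᵗ = 212.52 kPa
  T = 368.6 K: ΣzᵢPᵢˢᵃᵗ = 242.78 kPa
  T = 365.9 K: ΣzᵢPᵢˢᵃᵗ = 227.26 kPa
  T = 364.5 K: ΣzᵢPᵢˢᵃᵗ = 219.52 kPa
Interpolating between 363.2 K and 364.5 K gives T ≈ 364.0 K.

T = 364.0 K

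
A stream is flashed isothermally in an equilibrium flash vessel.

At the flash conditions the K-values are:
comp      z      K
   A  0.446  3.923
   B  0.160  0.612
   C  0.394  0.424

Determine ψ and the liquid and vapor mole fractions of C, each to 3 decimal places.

ψ = 0.655, x_C = 0.632, y_C = 0.268

Newton iteration, ψ⁰ = 0.46:
  ψ = 0.460: g = 0.1717, g' = -0.971 → ψ = 0.637
  ψ = 0.637: g = 0.0147, g' = -0.834 → ψ = 0.654
  ψ = 0.654: g = 0.0000, g' = -0.829 → ψ = 0.655
Converged at ψ = 0.655.
Compositions from xᵢ = zᵢ/(1+ψ(Kᵢ−1)), yᵢ = Kᵢxᵢ:
  A: x = 0.153, y = 0.601
  B: x = 0.214, y = 0.131
  C: x = 0.632, y = 0.268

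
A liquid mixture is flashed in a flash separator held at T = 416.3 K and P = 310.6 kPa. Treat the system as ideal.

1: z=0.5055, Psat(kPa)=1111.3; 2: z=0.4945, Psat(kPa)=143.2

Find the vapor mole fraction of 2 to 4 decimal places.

Raoult's law: Kᵢ = Pᵢˢᵃᵗ/P = Pᵢˢᵃᵗ/310.6.
  K_1 = 1111.3/310.6 = 3.577914, K_2 = 143.2/310.6 = 0.461043
Material balance + equilibrium reduce to Σ zᵢ(Kᵢ−1)/(1+ψ(Kᵢ−1)) = 0.
g(0) = ΣzᵢKᵢ − 1 = 1.0366 and g(1) = 1 − Σzᵢ/Kᵢ = -0.2139, so a root lies in (0, 1).
Binary case is linear: z₁(K₁−1)(1+ψ(K₂−1)) + z₂(K₂−1)(1+ψ(K₁−1)) = 0
⇒ ψ = [z₁(K₁−1)+z₂(K₂−1)] / [−(K₁−1)(K₂−1)] = 1.03662/1.38938 = 0.7461
Compositions from xᵢ = zᵢ/(1+ψ(Kᵢ−1)), yᵢ = Kᵢxᵢ:
  1: x = 0.1729, y = 0.6187
  2: x = 0.8271, y = 0.3813

y_2 = 0.3813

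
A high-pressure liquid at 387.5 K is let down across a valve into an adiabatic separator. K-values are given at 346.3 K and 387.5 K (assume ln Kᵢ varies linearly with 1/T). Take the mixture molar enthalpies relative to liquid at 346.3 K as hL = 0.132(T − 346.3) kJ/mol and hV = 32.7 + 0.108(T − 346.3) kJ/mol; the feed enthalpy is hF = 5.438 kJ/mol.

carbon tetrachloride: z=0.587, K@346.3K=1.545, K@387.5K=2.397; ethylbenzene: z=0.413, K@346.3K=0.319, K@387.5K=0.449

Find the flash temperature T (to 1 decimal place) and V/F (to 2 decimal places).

T = 348.2 K, V/F = 0.16

Adiabatic flash: solve Rachford–Rice at each trial T, then check hF = ψ·hV(T) + (1−ψ)·hL(T).
  T = 346.3 K: K = (1.545, 0.319), RR gives ψ = 0.104, H_out = 3.406 kJ/mol
  T = 387.5 K: K = (2.397, 0.449), RR gives ψ = 0.770, H_out = 29.847 kJ/mol
  T = 366.9 K: K = (1.948, 0.382), RR gives ψ = 0.514, H_out = 19.288 kJ/mol
  T = 356.6 K: K = (1.741, 0.350), RR gives ψ = 0.346, H_out = 12.576 kJ/mol
  T = 351.5 K: K = (1.642, 0.335), RR gives ψ = 0.239, H_out = 8.477 kJ/mol
  T = 348.9 K: K = (1.593, 0.327), RR gives ψ = 0.176, H_out = 6.080 kJ/mol
  T = 347.6 K: K = (1.569, 0.323), RR gives ψ = 0.141, H_out = 4.782 kJ/mol
  T = 348.2 K: K = (1.580, 0.325), RR gives ψ = 0.157, H_out = 5.390 kJ/mol
Linear interpolation between T = 348.2 (H_out = 5.390) and T = 348.9 (H_out = 6.080) on hF = 5.438 gives T ≈ 348.2 K, at which ψ = 0.16.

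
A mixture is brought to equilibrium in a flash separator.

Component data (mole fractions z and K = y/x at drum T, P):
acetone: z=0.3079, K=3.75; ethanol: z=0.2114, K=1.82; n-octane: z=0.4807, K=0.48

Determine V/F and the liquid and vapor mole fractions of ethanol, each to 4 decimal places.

V/F = 0.7101, x_ethanol = 0.1336, y_ethanol = 0.2432

Material balance + equilibrium reduce to Σ zᵢ(Kᵢ−1)/(1+V/F(Kᵢ−1)) = 0.
g(0) = ΣzᵢKᵢ − 1 = 0.7701 and g(1) = 1 − Σzᵢ/Kᵢ = -0.1997, so a root lies in (0, 1).
Newton iteration, V/F⁰ = 0.5:
  V/F = 0.5000: g = 0.14167, g' = -0.7217 → V/F = 0.6963
  V/F = 0.6963: g = 0.00899, g' = -0.6511 → V/F = 0.7101
Converged at V/F = 0.7101.
Compositions from xᵢ = zᵢ/(1+V/F(Kᵢ−1)), yᵢ = Kᵢxᵢ:
  acetone: x = 0.1043, y = 0.3910
  ethanol: x = 0.1336, y = 0.2432
  n-octane: x = 0.7621, y = 0.3658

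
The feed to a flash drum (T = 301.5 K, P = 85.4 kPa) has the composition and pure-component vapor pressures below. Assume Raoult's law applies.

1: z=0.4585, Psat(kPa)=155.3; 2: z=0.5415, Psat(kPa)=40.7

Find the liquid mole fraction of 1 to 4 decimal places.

Raoult's law: Kᵢ = Pᵢˢᵃᵗ/P = Pᵢˢᵃᵗ/85.4.
  K_1 = 155.3/85.4 = 1.818501, K_2 = 40.7/85.4 = 0.476581
Material balance + equilibrium reduce to Σ zᵢ(Kᵢ−1)/(1+ψ(Kᵢ−1)) = 0.
Feasibility: ΣzᵢKᵢ = 1.0919, Σzᵢ/Kᵢ = 1.3883 — both > 1, two phases present.
Binary case is linear: z₁(K₁−1)(1+ψ(K₂−1)) + z₂(K₂−1)(1+ψ(K₁−1)) = 0
⇒ ψ = [z₁(K₁−1)+z₂(K₂−1)] / [−(K₁−1)(K₂−1)] = 0.09185/0.42842 = 0.2144
Compositions from xᵢ = zᵢ/(1+ψ(Kᵢ−1)), yᵢ = Kᵢxᵢ:
  1: x = 0.3901, y = 0.7093
  2: x = 0.6099, y = 0.2907

x_1 = 0.3901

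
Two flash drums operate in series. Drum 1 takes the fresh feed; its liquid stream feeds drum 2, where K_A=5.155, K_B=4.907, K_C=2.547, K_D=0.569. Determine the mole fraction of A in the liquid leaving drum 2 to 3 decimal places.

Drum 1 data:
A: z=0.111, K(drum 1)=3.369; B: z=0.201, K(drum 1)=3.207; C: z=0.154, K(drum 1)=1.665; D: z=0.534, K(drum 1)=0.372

Drum 1:
Let ψ₁ = V/F and solve Σ zᵢ(Kᵢ−1)/(1+ψ₁(Kᵢ−1)) = 0.
Check two-phase: ΣzᵢKᵢ = 1.474 > 1 and Σzᵢ/Kᵢ = 1.624 > 1, so g(0) = 0.474 > 0 and g(1) = -0.624 < 0.
Newton iteration, ψ₁⁰ = 0.5:
  ψ₁ = 0.500: g = -0.0807, g' = -0.838 → ψ₁ = 0.404
Converged at ψ₁ = 0.404.
Drum-1 compositions:
  A: x = 0.057, y = 0.191
  B: x = 0.106, y = 0.341
  C: x = 0.121, y = 0.202
  D: x = 0.716, y = 0.266
Drum-2 feed = drum-1 liquid: z₂ = (0.0567, 0.1062, 0.1214, 0.7157).
Drum 2:
Material balance + equilibrium reduce to Σ zᵢ(Kᵢ−1)/(1+ψ₂(Kᵢ−1)) = 0.
g(0) = ΣzᵢKᵢ − 1 = 0.530 and g(1) = 1 − Σzᵢ/Kᵢ = -0.338, so a root lies in (0, 1).
Iterate (Newton) starting at ψ₂ = 0.5:
  ψ₂ = 0.500: g = -0.0703, g' = -0.598 → ψ₂ = 0.382
  ψ₂ = 0.382: g = 0.0060, g' = -0.712 → ψ₂ = 0.391
Converged at ψ₂ = 0.391.
  A: x = 0.022, y = 0.111
  B: x = 0.042, y = 0.206
  C: x = 0.076, y = 0.193
  D: x = 0.861, y = 0.490

x_A (drum 2) = 0.022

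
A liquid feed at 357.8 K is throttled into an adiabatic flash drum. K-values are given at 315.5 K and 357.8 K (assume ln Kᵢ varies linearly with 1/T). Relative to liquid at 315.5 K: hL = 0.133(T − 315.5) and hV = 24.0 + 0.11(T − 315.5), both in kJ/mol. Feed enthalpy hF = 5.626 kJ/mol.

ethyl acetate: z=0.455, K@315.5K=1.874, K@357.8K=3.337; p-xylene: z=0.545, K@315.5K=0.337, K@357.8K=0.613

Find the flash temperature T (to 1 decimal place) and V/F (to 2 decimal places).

Adiabatic flash: solve Rachford–Rice at each trial T, then check hF = ψ·hV(T) + (1−ψ)·hL(T).
  T = 315.5 K: K = (1.874, 0.337), RR gives ψ = 0.063, H_out = 1.505 kJ/mol
  T = 357.8 K: K = (3.337, 0.613), RR gives ψ = 0.943, H_out = 27.329 kJ/mol
  T = 336.6 K: K = (2.545, 0.463), RR gives ψ = 0.494, H_out = 14.427 kJ/mol
  T = 326.1 K: K = (2.196, 0.397), RR gives ψ = 0.299, H_out = 8.519 kJ/mol
  T = 320.8 K: K = (2.031, 0.366), RR gives ψ = 0.190, H_out = 5.234 kJ/mol
  T = 323.5 K: K = (2.114, 0.382), RR gives ψ = 0.247, H_out = 6.949 kJ/mol
  T = 322.1 K: K = (2.071, 0.374), RR gives ψ = 0.218, H_out = 6.072 kJ/mol
Linear interpolation between T = 320.8 (H_out = 5.234) and T = 322.1 (H_out = 6.072) on hF = 5.626 gives T ≈ 321.4 K, at which ψ = 0.20.

T = 321.4 K, V/F = 0.20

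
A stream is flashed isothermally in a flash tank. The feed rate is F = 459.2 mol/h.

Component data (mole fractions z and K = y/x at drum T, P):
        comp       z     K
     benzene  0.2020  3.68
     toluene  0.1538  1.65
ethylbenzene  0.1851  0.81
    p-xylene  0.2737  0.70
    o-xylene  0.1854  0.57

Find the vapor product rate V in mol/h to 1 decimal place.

Rachford–Rice: g(β) = Σ zᵢ(Kᵢ−1)/(1+β(Kᵢ−1)) = 0.
g(0) = ΣzᵢKᵢ − 1 = 0.4443 and g(1) = 1 − Σzᵢ/Kᵢ = -0.0929, so a root lies in (0, 1).
Newton iteration, β⁰ = 0.5:
  β = 0.5000: g = 0.06978, g' = -0.3999 → β = 0.6745
  β = 0.6745: g = 0.00674, g' = -0.3310 → β = 0.6949
  β = 0.6949: g = 0.00005, g' = -0.3258 → β = 0.6950
Converged at β = 0.6950.
Then V = β·F = 0.6950·459.2 = 319.2 mol/h and L = F − V = 140.0 mol/h.

V = 319.2 mol/h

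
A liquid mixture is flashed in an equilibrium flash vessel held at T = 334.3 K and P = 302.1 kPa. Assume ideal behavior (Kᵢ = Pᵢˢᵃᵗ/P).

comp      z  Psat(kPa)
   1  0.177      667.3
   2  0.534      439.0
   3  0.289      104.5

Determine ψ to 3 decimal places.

Raoult's law: Kᵢ = Pᵢˢᵃᵗ/P = Pᵢˢᵃᵗ/302.1.
  K_1 = 667.3/302.1 = 2.20887, K_2 = 439.0/302.1 = 1.45316, K_3 = 104.5/302.1 = 0.34591
Material balance + equilibrium reduce to Σ zᵢ(Kᵢ−1)/(1+ψ(Kᵢ−1)) = 0.
Check two-phase: ΣzᵢKᵢ = 1.267 > 1 and Σzᵢ/Kᵢ = 1.283 > 1, so g(0) = 0.267 > 0 and g(1) = -0.283 < 0.
Newton iteration, ψ⁰ = 0.5:
  ψ = 0.500: g = 0.0498, g' = -0.446 → ψ = 0.611
  ψ = 0.611: g = -0.0025, g' = -0.496 → ψ = 0.606
Converged at ψ = 0.606.

ψ = 0.606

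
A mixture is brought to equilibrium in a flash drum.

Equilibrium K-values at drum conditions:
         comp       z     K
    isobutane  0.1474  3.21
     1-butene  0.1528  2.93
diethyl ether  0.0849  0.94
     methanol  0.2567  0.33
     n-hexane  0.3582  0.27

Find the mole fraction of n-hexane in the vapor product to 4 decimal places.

y_n-hexane = 0.1073

Material balance + equilibrium reduce to Σ zᵢ(Kᵢ−1)/(1+β(Kᵢ−1)) = 0.
Feasibility: ΣzᵢKᵢ = 1.1821, Σzᵢ/Kᵢ = 2.2929 — both > 1, two phases present.
Newton iteration, β⁰ = 0.5:
  β = 0.5000: g = -0.37084, g' = -1.0442 → β = 0.1448
  β = 0.1448: g = -0.01078, g' = -1.1411 → β = 0.1354
  β = 0.1354: g = 0.00008, g' = -1.1590 → β = 0.1355
Converged at β = 0.1355.
Compositions from xᵢ = zᵢ/(1+β(Kᵢ−1)), yᵢ = Kᵢxᵢ:
  isobutane: x = 0.1134, y = 0.3641
  1-butene: x = 0.1211, y = 0.3549
  diethyl ether: x = 0.0856, y = 0.0805
  methanol: x = 0.2823, y = 0.0932
  n-hexane: x = 0.3975, y = 0.1073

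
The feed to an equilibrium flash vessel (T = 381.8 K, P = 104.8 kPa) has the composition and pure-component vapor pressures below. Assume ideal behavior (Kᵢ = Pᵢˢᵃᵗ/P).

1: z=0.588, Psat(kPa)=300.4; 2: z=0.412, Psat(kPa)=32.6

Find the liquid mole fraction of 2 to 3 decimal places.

Raoult's law: Kᵢ = Pᵢˢᵃᵗ/P = Pᵢˢᵃᵗ/104.8.
  K_1 = 300.4/104.8 = 2.86641, K_2 = 32.6/104.8 = 0.31107
Rachford–Rice: g(β) = Σ zᵢ(Kᵢ−1)/(1+β(Kᵢ−1)) = 0.
Feasibility: ΣzᵢKᵢ = 1.814, Σzᵢ/Kᵢ = 1.530 — both > 1, two phases present.
Newton–Raphson from β = 0.31:
  β = 0.310: g = 0.3343, g' = -1.138 → β = 0.604
  β = 0.604: g = 0.0301, g' = -1.026 → β = 0.633
Converged at β = 0.633.
Compositions from xᵢ = zᵢ/(1+β(Kᵢ−1)), yᵢ = Kᵢxᵢ:
  1: x = 0.270, y = 0.773
  2: x = 0.730, y = 0.227

x_2 = 0.730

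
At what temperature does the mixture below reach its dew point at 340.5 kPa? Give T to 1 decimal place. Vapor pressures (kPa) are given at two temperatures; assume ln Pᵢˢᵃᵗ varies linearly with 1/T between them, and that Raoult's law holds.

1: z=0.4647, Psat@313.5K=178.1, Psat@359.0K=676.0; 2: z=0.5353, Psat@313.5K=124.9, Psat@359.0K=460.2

T = 341.6 K

Dew-point temperature: Σzᵢ·P/Pᵢˢᵃᵗ(T) = 1. Interpolate ln Pᵢˢᵃᵗ = aᵢ + bᵢ/T.
  T = 313.5 K: ΣzᵢP/Pᵢˢᵃᵗ = 2.3478
  T = 359.0 K: ΣzᵢP/Pᵢˢᵃᵗ = 0.6301
  T = 336.2 K: ΣzᵢP/Pᵢˢᵃᵗ = 1.1650
  T = 347.6 K: ΣzᵢP/Pᵢˢᵃᵗ = 0.8482
  T = 341.9 K: ΣzᵢP/Pᵢˢᵃᵗ = 0.9914
  T = 339.0 K: ΣzᵢP/Pᵢˢᵃᵗ = 1.0755
Interpolating between 339.0 K and 341.9 K gives T ≈ 341.6 K.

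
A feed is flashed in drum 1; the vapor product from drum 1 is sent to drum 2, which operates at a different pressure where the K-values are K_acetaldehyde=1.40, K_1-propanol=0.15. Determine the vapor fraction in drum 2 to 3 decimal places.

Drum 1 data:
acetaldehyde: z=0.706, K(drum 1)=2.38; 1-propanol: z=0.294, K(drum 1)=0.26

V/F (drum 2) = 0.554

Drum 1:
Binary case is linear: z₁(K₁−1)(1+ψ₁(K₂−1)) + z₂(K₂−1)(1+ψ₁(K₁−1)) = 0
⇒ ψ₁ = [z₁(K₁−1)+z₂(K₂−1)] / [−(K₁−1)(K₂−1)] = 0.7567/1.0212 = 0.741
Drum-1 compositions:
  acetaldehyde: x = 0.349, y = 0.831
  1-propanol: x = 0.651, y = 0.169
Drum-2 feed = drum-1 vapor: z₂ = (0.8308, 0.1692).
Drum 2:
Binary case is linear: z₁(K₁−1)(1+ψ₂(K₂−1)) + z₂(K₂−1)(1+ψ₂(K₁−1)) = 0
⇒ ψ₂ = [z₁(K₁−1)+z₂(K₂−1)] / [−(K₁−1)(K₂−1)] = 0.1884/0.3400 = 0.554
  acetaldehyde: x = 0.680, y = 0.952
  1-propanol: x = 0.320, y = 0.048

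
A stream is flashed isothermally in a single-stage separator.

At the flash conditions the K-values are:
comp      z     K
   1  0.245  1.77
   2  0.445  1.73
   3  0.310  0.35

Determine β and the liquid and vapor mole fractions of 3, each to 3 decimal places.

β = 0.645, x_3 = 0.534, y_3 = 0.187

Material balance + equilibrium reduce to Σ zᵢ(Kᵢ−1)/(1+β(Kᵢ−1)) = 0.
g(0) = ΣzᵢKᵢ − 1 = 0.312 and g(1) = 1 − Σzᵢ/Kᵢ = -0.281, so a root lies in (0, 1).
Iterate (Newton) starting at β = 0.37:
  β = 0.370: g = 0.1373, g' = -0.462 → β = 0.667
  β = 0.667: g = -0.0127, g' = -0.579 → β = 0.645
Converged at β = 0.645.
Compositions from xᵢ = zᵢ/(1+β(Kᵢ−1)), yᵢ = Kᵢxᵢ:
  1: x = 0.164, y = 0.290
  2: x = 0.303, y = 0.523
  3: x = 0.534, y = 0.187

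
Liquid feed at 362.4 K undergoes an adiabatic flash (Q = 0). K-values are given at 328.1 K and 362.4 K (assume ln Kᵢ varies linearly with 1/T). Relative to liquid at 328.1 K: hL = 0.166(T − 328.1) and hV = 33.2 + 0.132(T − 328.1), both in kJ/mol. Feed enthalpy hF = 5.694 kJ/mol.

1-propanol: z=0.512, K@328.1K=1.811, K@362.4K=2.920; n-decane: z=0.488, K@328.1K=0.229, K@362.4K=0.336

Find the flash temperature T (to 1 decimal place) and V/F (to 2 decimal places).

Adiabatic flash: solve Rachford–Rice at each trial T, then check hF = ψ·hV(T) + (1−ψ)·hL(T).
  T = 328.1 K: K = (1.811, 0.229), RR gives ψ = 0.062, H_out = 2.070 kJ/mol
  T = 362.4 K: K = (2.920, 0.336), RR gives ψ = 0.517, H_out = 22.253 kJ/mol
  T = 345.2 K: K = (2.325, 0.280), RR gives ψ = 0.343, H_out = 14.021 kJ/mol
  T = 336.6 K: K = (2.057, 0.254), RR gives ψ = 0.224, H_out = 8.797 kJ/mol
  T = 332.4 K: K = (1.933, 0.241), RR gives ψ = 0.152, H_out = 5.735 kJ/mol
  T = 330.2 K: K = (1.870, 0.235), RR gives ψ = 0.108, H_out = 3.939 kJ/mol
Linear interpolation between T = 330.2 (H_out = 3.939) and T = 332.4 (H_out = 5.735) on hF = 5.694 gives T ≈ 332.3 K, at which ψ = 0.15.

T = 332.3 K, V/F = 0.15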